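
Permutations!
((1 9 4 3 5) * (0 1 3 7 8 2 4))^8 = (0 9 1)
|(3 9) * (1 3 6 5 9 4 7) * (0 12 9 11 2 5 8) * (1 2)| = 35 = |(0 12 9 6 8)(1 3 4 7 2 5 11)|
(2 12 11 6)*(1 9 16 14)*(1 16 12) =(1 9 12 11 6 2)(14 16) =[0, 9, 1, 3, 4, 5, 2, 7, 8, 12, 10, 6, 11, 13, 16, 15, 14]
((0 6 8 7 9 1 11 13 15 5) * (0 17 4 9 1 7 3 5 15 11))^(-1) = ((0 6 8 3 5 17 4 9 7 1)(11 13))^(-1) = (0 1 7 9 4 17 5 3 8 6)(11 13)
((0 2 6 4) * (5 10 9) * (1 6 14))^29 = (0 4 6 1 14 2)(5 9 10)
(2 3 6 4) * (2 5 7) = [0, 1, 3, 6, 5, 7, 4, 2] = (2 3 6 4 5 7)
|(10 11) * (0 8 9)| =|(0 8 9)(10 11)| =6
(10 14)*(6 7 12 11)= (6 7 12 11)(10 14)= [0, 1, 2, 3, 4, 5, 7, 12, 8, 9, 14, 6, 11, 13, 10]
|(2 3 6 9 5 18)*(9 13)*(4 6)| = 8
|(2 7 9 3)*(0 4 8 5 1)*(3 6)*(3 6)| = 20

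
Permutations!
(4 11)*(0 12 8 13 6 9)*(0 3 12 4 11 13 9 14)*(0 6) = [4, 1, 2, 12, 13, 5, 14, 7, 9, 3, 10, 11, 8, 0, 6] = (0 4 13)(3 12 8 9)(6 14)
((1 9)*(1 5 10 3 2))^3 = (1 10)(2 5)(3 9)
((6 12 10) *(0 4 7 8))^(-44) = ((0 4 7 8)(6 12 10))^(-44) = (6 12 10)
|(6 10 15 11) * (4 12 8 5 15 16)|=9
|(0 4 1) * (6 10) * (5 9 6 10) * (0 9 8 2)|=8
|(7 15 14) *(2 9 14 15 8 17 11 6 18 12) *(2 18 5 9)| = 8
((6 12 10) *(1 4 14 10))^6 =(14) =((1 4 14 10 6 12))^6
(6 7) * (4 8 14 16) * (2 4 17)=(2 4 8 14 16 17)(6 7)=[0, 1, 4, 3, 8, 5, 7, 6, 14, 9, 10, 11, 12, 13, 16, 15, 17, 2]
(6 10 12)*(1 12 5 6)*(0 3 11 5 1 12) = (12)(0 3 11 5 6 10 1) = [3, 0, 2, 11, 4, 6, 10, 7, 8, 9, 1, 5, 12]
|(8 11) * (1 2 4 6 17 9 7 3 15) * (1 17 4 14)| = |(1 2 14)(3 15 17 9 7)(4 6)(8 11)| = 30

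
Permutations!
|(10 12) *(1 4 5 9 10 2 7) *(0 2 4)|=20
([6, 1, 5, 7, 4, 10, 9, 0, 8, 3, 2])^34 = (0 7 3 9 6)(2 5 10)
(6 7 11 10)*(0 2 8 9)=(0 2 8 9)(6 7 11 10)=[2, 1, 8, 3, 4, 5, 7, 11, 9, 0, 6, 10]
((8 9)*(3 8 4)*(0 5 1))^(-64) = (9)(0 1 5)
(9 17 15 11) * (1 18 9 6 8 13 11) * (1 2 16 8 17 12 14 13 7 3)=[0, 18, 16, 1, 4, 5, 17, 3, 7, 12, 10, 6, 14, 11, 13, 2, 8, 15, 9]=(1 18 9 12 14 13 11 6 17 15 2 16 8 7 3)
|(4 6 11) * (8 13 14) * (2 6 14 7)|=8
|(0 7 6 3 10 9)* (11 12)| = |(0 7 6 3 10 9)(11 12)| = 6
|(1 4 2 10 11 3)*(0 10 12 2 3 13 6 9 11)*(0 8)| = |(0 10 8)(1 4 3)(2 12)(6 9 11 13)| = 12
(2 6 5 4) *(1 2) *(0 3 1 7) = [3, 2, 6, 1, 7, 4, 5, 0] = (0 3 1 2 6 5 4 7)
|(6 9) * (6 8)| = |(6 9 8)| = 3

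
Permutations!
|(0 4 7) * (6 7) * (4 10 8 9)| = |(0 10 8 9 4 6 7)| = 7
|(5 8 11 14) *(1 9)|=|(1 9)(5 8 11 14)|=4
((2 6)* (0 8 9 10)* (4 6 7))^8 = (10)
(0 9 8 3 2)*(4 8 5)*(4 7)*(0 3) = (0 9 5 7 4 8)(2 3) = [9, 1, 3, 2, 8, 7, 6, 4, 0, 5]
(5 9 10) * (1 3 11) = (1 3 11)(5 9 10) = [0, 3, 2, 11, 4, 9, 6, 7, 8, 10, 5, 1]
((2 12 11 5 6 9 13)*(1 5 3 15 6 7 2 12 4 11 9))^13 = ((1 5 7 2 4 11 3 15 6)(9 13 12))^13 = (1 4 6 2 15 7 3 5 11)(9 13 12)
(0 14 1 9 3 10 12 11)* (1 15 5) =(0 14 15 5 1 9 3 10 12 11) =[14, 9, 2, 10, 4, 1, 6, 7, 8, 3, 12, 0, 11, 13, 15, 5]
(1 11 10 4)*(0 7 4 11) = (0 7 4 1)(10 11) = [7, 0, 2, 3, 1, 5, 6, 4, 8, 9, 11, 10]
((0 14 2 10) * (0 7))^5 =((0 14 2 10 7))^5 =(14)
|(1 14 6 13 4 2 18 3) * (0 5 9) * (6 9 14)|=28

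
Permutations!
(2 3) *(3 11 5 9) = [0, 1, 11, 2, 4, 9, 6, 7, 8, 3, 10, 5] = (2 11 5 9 3)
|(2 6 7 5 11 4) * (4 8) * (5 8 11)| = |(11)(2 6 7 8 4)| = 5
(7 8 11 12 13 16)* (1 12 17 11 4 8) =(1 12 13 16 7)(4 8)(11 17) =[0, 12, 2, 3, 8, 5, 6, 1, 4, 9, 10, 17, 13, 16, 14, 15, 7, 11]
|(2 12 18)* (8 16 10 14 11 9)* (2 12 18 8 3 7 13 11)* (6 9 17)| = 7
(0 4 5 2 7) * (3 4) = (0 3 4 5 2 7) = [3, 1, 7, 4, 5, 2, 6, 0]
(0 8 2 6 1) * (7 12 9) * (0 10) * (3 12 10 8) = (0 3 12 9 7 10)(1 8 2 6) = [3, 8, 6, 12, 4, 5, 1, 10, 2, 7, 0, 11, 9]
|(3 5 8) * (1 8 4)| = 5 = |(1 8 3 5 4)|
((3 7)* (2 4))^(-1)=(2 4)(3 7)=((2 4)(3 7))^(-1)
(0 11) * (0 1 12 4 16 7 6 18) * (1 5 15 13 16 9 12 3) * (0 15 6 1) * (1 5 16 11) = (0 1 3)(4 9 12)(5 6 18 15 13 11 16 7) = [1, 3, 2, 0, 9, 6, 18, 5, 8, 12, 10, 16, 4, 11, 14, 13, 7, 17, 15]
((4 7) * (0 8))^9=(0 8)(4 7)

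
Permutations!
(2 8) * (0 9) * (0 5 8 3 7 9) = (2 3 7 9 5 8) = [0, 1, 3, 7, 4, 8, 6, 9, 2, 5]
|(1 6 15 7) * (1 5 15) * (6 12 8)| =12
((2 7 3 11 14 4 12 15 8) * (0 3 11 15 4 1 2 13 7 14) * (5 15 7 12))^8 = (1 14 2)(4 15 13)(5 8 12)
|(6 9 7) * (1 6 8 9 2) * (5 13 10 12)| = |(1 6 2)(5 13 10 12)(7 8 9)| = 12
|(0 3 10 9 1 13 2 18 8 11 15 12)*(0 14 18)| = 42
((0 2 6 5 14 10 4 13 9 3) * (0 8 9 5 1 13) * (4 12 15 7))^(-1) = ((0 2 6 1 13 5 14 10 12 15 7 4)(3 8 9))^(-1) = (0 4 7 15 12 10 14 5 13 1 6 2)(3 9 8)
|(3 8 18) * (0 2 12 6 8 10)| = 8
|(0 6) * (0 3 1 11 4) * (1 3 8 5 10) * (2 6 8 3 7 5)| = 11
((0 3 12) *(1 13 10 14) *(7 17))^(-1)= (0 12 3)(1 14 10 13)(7 17)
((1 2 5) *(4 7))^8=((1 2 5)(4 7))^8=(7)(1 5 2)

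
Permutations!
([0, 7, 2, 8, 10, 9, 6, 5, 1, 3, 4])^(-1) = [0, 8, 2, 9, 10, 7, 6, 1, 3, 5, 4]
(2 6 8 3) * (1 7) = (1 7)(2 6 8 3) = [0, 7, 6, 2, 4, 5, 8, 1, 3]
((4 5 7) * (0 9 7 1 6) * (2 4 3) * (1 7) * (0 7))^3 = ((0 9 1 6 7 3 2 4 5))^3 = (0 6 2)(1 3 5)(4 9 7)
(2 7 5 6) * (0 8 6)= (0 8 6 2 7 5)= [8, 1, 7, 3, 4, 0, 2, 5, 6]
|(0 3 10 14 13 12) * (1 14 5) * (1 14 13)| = 8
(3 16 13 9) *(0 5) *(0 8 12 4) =(0 5 8 12 4)(3 16 13 9) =[5, 1, 2, 16, 0, 8, 6, 7, 12, 3, 10, 11, 4, 9, 14, 15, 13]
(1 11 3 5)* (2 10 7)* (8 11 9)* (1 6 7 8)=[0, 9, 10, 5, 4, 6, 7, 2, 11, 1, 8, 3]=(1 9)(2 10 8 11 3 5 6 7)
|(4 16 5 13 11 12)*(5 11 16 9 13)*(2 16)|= |(2 16 11 12 4 9 13)|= 7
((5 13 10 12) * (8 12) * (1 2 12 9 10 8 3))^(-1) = (1 3 10 9 8 13 5 12 2)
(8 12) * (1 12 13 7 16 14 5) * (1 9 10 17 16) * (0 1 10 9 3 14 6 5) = (0 1 12 8 13 7 10 17 16 6 5 3 14) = [1, 12, 2, 14, 4, 3, 5, 10, 13, 9, 17, 11, 8, 7, 0, 15, 6, 16]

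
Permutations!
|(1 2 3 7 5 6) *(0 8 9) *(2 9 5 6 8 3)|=6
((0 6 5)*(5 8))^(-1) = (0 5 8 6)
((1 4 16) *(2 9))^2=(1 16 4)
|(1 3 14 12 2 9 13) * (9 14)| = 12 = |(1 3 9 13)(2 14 12)|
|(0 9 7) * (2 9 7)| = 2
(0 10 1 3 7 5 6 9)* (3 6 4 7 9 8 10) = (0 3 9)(1 6 8 10)(4 7 5) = [3, 6, 2, 9, 7, 4, 8, 5, 10, 0, 1]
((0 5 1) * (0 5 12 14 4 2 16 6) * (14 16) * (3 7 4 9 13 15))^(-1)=((0 12 16 6)(1 5)(2 14 9 13 15 3 7 4))^(-1)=(0 6 16 12)(1 5)(2 4 7 3 15 13 9 14)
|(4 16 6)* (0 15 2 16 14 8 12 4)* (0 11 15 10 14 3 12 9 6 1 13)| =12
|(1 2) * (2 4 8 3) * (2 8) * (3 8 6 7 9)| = 12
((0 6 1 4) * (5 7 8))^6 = (8)(0 1)(4 6)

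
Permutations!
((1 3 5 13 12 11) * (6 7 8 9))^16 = (1 12 5)(3 11 13)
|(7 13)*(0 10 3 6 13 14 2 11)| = |(0 10 3 6 13 7 14 2 11)| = 9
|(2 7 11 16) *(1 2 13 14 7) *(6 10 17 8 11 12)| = |(1 2)(6 10 17 8 11 16 13 14 7 12)| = 10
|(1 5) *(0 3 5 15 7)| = 6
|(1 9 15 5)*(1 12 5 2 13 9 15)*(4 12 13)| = 8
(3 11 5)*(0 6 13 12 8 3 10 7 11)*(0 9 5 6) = (3 9 5 10 7 11 6 13 12 8) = [0, 1, 2, 9, 4, 10, 13, 11, 3, 5, 7, 6, 8, 12]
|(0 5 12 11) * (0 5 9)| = |(0 9)(5 12 11)| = 6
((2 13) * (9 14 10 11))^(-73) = (2 13)(9 11 10 14)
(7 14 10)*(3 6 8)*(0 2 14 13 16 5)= [2, 1, 14, 6, 4, 0, 8, 13, 3, 9, 7, 11, 12, 16, 10, 15, 5]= (0 2 14 10 7 13 16 5)(3 6 8)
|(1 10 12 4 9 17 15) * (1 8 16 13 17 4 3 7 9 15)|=12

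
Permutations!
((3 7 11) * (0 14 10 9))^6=(0 10)(9 14)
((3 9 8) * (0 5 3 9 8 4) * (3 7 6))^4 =(0 3)(4 6)(5 8)(7 9)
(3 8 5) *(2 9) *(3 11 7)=(2 9)(3 8 5 11 7)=[0, 1, 9, 8, 4, 11, 6, 3, 5, 2, 10, 7]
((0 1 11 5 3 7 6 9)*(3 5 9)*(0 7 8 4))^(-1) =((0 1 11 9 7 6 3 8 4))^(-1) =(0 4 8 3 6 7 9 11 1)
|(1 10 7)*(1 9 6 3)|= 6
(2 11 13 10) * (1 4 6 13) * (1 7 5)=[0, 4, 11, 3, 6, 1, 13, 5, 8, 9, 2, 7, 12, 10]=(1 4 6 13 10 2 11 7 5)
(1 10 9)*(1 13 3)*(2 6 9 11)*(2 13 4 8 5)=[0, 10, 6, 1, 8, 2, 9, 7, 5, 4, 11, 13, 12, 3]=(1 10 11 13 3)(2 6 9 4 8 5)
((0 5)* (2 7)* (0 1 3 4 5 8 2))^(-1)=(0 7 2 8)(1 5 4 3)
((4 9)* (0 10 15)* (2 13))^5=(0 15 10)(2 13)(4 9)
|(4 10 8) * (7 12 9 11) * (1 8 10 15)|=4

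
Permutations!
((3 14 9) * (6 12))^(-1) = ((3 14 9)(6 12))^(-1) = (3 9 14)(6 12)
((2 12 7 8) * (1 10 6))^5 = (1 6 10)(2 12 7 8)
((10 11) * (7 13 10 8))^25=((7 13 10 11 8))^25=(13)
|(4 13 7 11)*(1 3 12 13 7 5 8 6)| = |(1 3 12 13 5 8 6)(4 7 11)| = 21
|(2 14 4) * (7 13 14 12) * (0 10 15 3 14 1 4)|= |(0 10 15 3 14)(1 4 2 12 7 13)|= 30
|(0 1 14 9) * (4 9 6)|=6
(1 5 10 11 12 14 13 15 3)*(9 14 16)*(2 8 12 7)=(1 5 10 11 7 2 8 12 16 9 14 13 15 3)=[0, 5, 8, 1, 4, 10, 6, 2, 12, 14, 11, 7, 16, 15, 13, 3, 9]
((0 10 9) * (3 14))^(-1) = ((0 10 9)(3 14))^(-1) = (0 9 10)(3 14)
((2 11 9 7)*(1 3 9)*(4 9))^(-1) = (1 11 2 7 9 4 3)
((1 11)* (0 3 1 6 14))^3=(0 11)(1 14)(3 6)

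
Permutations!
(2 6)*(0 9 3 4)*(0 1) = (0 9 3 4 1)(2 6) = [9, 0, 6, 4, 1, 5, 2, 7, 8, 3]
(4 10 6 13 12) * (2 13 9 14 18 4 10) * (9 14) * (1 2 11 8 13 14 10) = (1 2 14 18 4 11 8 13 12)(6 10) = [0, 2, 14, 3, 11, 5, 10, 7, 13, 9, 6, 8, 1, 12, 18, 15, 16, 17, 4]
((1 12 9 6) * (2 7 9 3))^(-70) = ((1 12 3 2 7 9 6))^(-70) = (12)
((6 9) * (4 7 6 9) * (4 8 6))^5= ((9)(4 7)(6 8))^5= (9)(4 7)(6 8)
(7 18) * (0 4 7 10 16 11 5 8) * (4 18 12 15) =(0 18 10 16 11 5 8)(4 7 12 15) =[18, 1, 2, 3, 7, 8, 6, 12, 0, 9, 16, 5, 15, 13, 14, 4, 11, 17, 10]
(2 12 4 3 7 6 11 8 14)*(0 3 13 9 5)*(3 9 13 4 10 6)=(0 9 5)(2 12 10 6 11 8 14)(3 7)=[9, 1, 12, 7, 4, 0, 11, 3, 14, 5, 6, 8, 10, 13, 2]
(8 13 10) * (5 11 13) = [0, 1, 2, 3, 4, 11, 6, 7, 5, 9, 8, 13, 12, 10] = (5 11 13 10 8)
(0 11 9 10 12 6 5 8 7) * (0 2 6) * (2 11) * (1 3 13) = [2, 3, 6, 13, 4, 8, 5, 11, 7, 10, 12, 9, 0, 1] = (0 2 6 5 8 7 11 9 10 12)(1 3 13)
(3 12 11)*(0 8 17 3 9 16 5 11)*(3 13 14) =(0 8 17 13 14 3 12)(5 11 9 16) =[8, 1, 2, 12, 4, 11, 6, 7, 17, 16, 10, 9, 0, 14, 3, 15, 5, 13]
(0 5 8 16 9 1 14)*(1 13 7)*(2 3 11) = (0 5 8 16 9 13 7 1 14)(2 3 11) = [5, 14, 3, 11, 4, 8, 6, 1, 16, 13, 10, 2, 12, 7, 0, 15, 9]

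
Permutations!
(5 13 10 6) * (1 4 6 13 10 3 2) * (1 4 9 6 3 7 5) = (1 9 6)(2 4 3)(5 10 13 7) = [0, 9, 4, 2, 3, 10, 1, 5, 8, 6, 13, 11, 12, 7]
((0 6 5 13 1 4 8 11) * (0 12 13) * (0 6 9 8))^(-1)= (0 4 1 13 12 11 8 9)(5 6)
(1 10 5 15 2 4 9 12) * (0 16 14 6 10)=(0 16 14 6 10 5 15 2 4 9 12 1)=[16, 0, 4, 3, 9, 15, 10, 7, 8, 12, 5, 11, 1, 13, 6, 2, 14]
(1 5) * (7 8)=(1 5)(7 8)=[0, 5, 2, 3, 4, 1, 6, 8, 7]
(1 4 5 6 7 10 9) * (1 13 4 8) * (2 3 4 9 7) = [0, 8, 3, 4, 5, 6, 2, 10, 1, 13, 7, 11, 12, 9] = (1 8)(2 3 4 5 6)(7 10)(9 13)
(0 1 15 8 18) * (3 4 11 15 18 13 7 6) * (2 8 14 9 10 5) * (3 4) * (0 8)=[1, 18, 0, 3, 11, 2, 4, 6, 13, 10, 5, 15, 12, 7, 9, 14, 16, 17, 8]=(0 1 18 8 13 7 6 4 11 15 14 9 10 5 2)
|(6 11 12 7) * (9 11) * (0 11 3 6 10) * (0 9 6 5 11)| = 7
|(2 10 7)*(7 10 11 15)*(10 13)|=4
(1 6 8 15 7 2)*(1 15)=(1 6 8)(2 15 7)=[0, 6, 15, 3, 4, 5, 8, 2, 1, 9, 10, 11, 12, 13, 14, 7]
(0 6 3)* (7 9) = [6, 1, 2, 0, 4, 5, 3, 9, 8, 7] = (0 6 3)(7 9)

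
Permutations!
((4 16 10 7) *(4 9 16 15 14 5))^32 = ((4 15 14 5)(7 9 16 10))^32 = (16)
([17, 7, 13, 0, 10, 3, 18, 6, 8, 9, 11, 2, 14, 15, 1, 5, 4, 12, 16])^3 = (0 14 6 4 2 5 17 1 18 10 13 3 12 7 16 11 15)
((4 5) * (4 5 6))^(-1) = ((4 6))^(-1) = (4 6)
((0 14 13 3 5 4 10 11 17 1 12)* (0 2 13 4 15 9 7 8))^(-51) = ((0 14 4 10 11 17 1 12 2 13 3 5 15 9 7 8))^(-51) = (0 9 3 12 11 14 7 5 2 17 4 8 15 13 1 10)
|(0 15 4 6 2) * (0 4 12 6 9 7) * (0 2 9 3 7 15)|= 4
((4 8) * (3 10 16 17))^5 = (3 10 16 17)(4 8)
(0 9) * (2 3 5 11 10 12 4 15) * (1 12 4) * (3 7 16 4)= (0 9)(1 12)(2 7 16 4 15)(3 5 11 10)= [9, 12, 7, 5, 15, 11, 6, 16, 8, 0, 3, 10, 1, 13, 14, 2, 4]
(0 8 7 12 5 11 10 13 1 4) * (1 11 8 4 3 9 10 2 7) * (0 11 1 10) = (0 4 11 2 7 12 5 8 10 13 1 3 9) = [4, 3, 7, 9, 11, 8, 6, 12, 10, 0, 13, 2, 5, 1]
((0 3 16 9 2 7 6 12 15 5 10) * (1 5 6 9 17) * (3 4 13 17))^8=((0 4 13 17 1 5 10)(2 7 9)(3 16)(6 12 15))^8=(0 4 13 17 1 5 10)(2 9 7)(6 15 12)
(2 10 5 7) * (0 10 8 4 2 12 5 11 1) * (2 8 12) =(0 10 11 1)(2 12 5 7)(4 8) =[10, 0, 12, 3, 8, 7, 6, 2, 4, 9, 11, 1, 5]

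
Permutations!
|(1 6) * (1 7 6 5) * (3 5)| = |(1 3 5)(6 7)| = 6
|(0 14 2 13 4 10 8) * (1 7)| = 14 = |(0 14 2 13 4 10 8)(1 7)|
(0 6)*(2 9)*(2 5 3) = (0 6)(2 9 5 3) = [6, 1, 9, 2, 4, 3, 0, 7, 8, 5]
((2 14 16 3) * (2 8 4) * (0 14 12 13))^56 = (0 16 8 2 13 14 3 4 12)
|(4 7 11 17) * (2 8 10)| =12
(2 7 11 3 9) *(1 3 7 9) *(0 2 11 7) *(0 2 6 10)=[6, 3, 9, 1, 4, 5, 10, 7, 8, 11, 0, 2]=(0 6 10)(1 3)(2 9 11)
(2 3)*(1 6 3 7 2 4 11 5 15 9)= (1 6 3 4 11 5 15 9)(2 7)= [0, 6, 7, 4, 11, 15, 3, 2, 8, 1, 10, 5, 12, 13, 14, 9]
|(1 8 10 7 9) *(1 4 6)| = |(1 8 10 7 9 4 6)| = 7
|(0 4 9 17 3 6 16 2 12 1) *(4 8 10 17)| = |(0 8 10 17 3 6 16 2 12 1)(4 9)| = 10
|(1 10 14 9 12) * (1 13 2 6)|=|(1 10 14 9 12 13 2 6)|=8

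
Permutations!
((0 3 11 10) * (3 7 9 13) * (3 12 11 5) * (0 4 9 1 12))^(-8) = ((0 7 1 12 11 10 4 9 13)(3 5))^(-8) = (0 7 1 12 11 10 4 9 13)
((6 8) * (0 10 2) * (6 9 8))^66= ((0 10 2)(8 9))^66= (10)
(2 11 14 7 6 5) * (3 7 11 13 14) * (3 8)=(2 13 14 11 8 3 7 6 5)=[0, 1, 13, 7, 4, 2, 5, 6, 3, 9, 10, 8, 12, 14, 11]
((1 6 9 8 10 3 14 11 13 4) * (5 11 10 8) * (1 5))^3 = ((1 6 9)(3 14 10)(4 5 11 13))^3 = (14)(4 13 11 5)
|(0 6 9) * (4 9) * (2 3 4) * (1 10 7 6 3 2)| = |(0 3 4 9)(1 10 7 6)| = 4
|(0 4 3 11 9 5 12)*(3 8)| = 8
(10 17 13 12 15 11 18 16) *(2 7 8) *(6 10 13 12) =(2 7 8)(6 10 17 12 15 11 18 16 13) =[0, 1, 7, 3, 4, 5, 10, 8, 2, 9, 17, 18, 15, 6, 14, 11, 13, 12, 16]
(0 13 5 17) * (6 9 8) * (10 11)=[13, 1, 2, 3, 4, 17, 9, 7, 6, 8, 11, 10, 12, 5, 14, 15, 16, 0]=(0 13 5 17)(6 9 8)(10 11)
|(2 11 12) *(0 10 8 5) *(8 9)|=15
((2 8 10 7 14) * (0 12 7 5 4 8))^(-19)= ((0 12 7 14 2)(4 8 10 5))^(-19)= (0 12 7 14 2)(4 8 10 5)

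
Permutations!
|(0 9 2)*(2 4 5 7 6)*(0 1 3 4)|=14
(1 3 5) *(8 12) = (1 3 5)(8 12) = [0, 3, 2, 5, 4, 1, 6, 7, 12, 9, 10, 11, 8]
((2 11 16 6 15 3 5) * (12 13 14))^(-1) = ((2 11 16 6 15 3 5)(12 13 14))^(-1) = (2 5 3 15 6 16 11)(12 14 13)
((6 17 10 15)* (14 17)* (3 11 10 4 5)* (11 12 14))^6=((3 12 14 17 4 5)(6 11 10 15))^6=(17)(6 10)(11 15)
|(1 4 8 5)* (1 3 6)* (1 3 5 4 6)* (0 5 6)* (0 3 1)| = |(0 5 6 1 3)(4 8)| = 10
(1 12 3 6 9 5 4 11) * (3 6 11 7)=[0, 12, 2, 11, 7, 4, 9, 3, 8, 5, 10, 1, 6]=(1 12 6 9 5 4 7 3 11)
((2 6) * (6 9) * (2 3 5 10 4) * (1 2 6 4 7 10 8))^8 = ((1 2 9 4 6 3 5 8)(7 10))^8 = (10)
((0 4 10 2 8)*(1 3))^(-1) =((0 4 10 2 8)(1 3))^(-1) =(0 8 2 10 4)(1 3)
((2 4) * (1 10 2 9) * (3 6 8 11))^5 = ((1 10 2 4 9)(3 6 8 11))^5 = (3 6 8 11)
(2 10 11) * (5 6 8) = [0, 1, 10, 3, 4, 6, 8, 7, 5, 9, 11, 2] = (2 10 11)(5 6 8)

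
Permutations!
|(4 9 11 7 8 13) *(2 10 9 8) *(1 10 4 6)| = |(1 10 9 11 7 2 4 8 13 6)| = 10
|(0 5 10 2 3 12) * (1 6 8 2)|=|(0 5 10 1 6 8 2 3 12)|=9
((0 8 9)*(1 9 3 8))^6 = ((0 1 9)(3 8))^6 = (9)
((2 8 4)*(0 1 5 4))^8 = ((0 1 5 4 2 8))^8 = (0 5 2)(1 4 8)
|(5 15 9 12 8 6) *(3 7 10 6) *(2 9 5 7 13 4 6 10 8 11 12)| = |(2 9)(3 13 4 6 7 8)(5 15)(11 12)| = 6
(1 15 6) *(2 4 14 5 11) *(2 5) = (1 15 6)(2 4 14)(5 11) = [0, 15, 4, 3, 14, 11, 1, 7, 8, 9, 10, 5, 12, 13, 2, 6]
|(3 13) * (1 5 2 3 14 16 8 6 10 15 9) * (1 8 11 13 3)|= |(1 5 2)(6 10 15 9 8)(11 13 14 16)|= 60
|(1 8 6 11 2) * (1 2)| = 4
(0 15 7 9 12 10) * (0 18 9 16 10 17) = (0 15 7 16 10 18 9 12 17) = [15, 1, 2, 3, 4, 5, 6, 16, 8, 12, 18, 11, 17, 13, 14, 7, 10, 0, 9]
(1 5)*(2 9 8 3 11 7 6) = (1 5)(2 9 8 3 11 7 6) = [0, 5, 9, 11, 4, 1, 2, 6, 3, 8, 10, 7]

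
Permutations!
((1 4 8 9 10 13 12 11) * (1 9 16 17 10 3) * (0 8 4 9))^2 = (0 16 10 12)(1 3 9)(8 17 13 11)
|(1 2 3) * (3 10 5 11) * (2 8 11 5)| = 4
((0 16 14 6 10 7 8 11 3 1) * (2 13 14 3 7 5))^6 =((0 16 3 1)(2 13 14 6 10 5)(7 8 11))^6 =(0 3)(1 16)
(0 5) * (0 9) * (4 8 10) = [5, 1, 2, 3, 8, 9, 6, 7, 10, 0, 4] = (0 5 9)(4 8 10)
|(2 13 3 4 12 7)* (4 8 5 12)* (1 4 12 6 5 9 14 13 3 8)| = 12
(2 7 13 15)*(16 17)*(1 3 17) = (1 3 17 16)(2 7 13 15) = [0, 3, 7, 17, 4, 5, 6, 13, 8, 9, 10, 11, 12, 15, 14, 2, 1, 16]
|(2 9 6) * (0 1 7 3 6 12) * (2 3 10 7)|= |(0 1 2 9 12)(3 6)(7 10)|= 10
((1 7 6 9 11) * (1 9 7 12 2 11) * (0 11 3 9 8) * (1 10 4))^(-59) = (0 11 8)(1 9 12 10 2 4 3)(6 7)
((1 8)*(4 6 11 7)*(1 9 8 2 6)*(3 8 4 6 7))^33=(1 8 6)(2 9 11)(3 7 4)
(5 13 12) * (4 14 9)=(4 14 9)(5 13 12)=[0, 1, 2, 3, 14, 13, 6, 7, 8, 4, 10, 11, 5, 12, 9]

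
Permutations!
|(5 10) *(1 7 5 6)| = 5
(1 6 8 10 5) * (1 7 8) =(1 6)(5 7 8 10) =[0, 6, 2, 3, 4, 7, 1, 8, 10, 9, 5]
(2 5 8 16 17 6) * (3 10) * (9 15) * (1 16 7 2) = [0, 16, 5, 10, 4, 8, 1, 2, 7, 15, 3, 11, 12, 13, 14, 9, 17, 6] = (1 16 17 6)(2 5 8 7)(3 10)(9 15)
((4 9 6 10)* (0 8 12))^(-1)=(0 12 8)(4 10 6 9)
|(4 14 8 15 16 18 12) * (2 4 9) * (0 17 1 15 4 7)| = |(0 17 1 15 16 18 12 9 2 7)(4 14 8)| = 30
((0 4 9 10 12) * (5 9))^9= (0 9)(4 10)(5 12)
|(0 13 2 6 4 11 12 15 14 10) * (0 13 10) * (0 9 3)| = 12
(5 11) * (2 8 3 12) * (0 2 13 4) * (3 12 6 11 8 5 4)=(0 2 5 8 12 13 3 6 11 4)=[2, 1, 5, 6, 0, 8, 11, 7, 12, 9, 10, 4, 13, 3]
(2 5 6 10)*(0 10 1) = (0 10 2 5 6 1) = [10, 0, 5, 3, 4, 6, 1, 7, 8, 9, 2]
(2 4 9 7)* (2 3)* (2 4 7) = (2 7 3 4 9) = [0, 1, 7, 4, 9, 5, 6, 3, 8, 2]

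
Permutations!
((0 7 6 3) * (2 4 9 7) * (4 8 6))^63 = ((0 2 8 6 3)(4 9 7))^63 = (9)(0 6 2 3 8)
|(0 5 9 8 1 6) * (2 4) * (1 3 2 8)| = |(0 5 9 1 6)(2 4 8 3)| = 20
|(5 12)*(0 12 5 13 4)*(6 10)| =4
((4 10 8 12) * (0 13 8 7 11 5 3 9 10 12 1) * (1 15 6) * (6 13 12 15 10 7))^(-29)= ((0 12 4 15 13 8 10 6 1)(3 9 7 11 5))^(-29)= (0 6 8 15 12 1 10 13 4)(3 9 7 11 5)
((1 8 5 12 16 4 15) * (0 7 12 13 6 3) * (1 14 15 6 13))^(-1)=(0 3 6 4 16 12 7)(1 5 8)(14 15)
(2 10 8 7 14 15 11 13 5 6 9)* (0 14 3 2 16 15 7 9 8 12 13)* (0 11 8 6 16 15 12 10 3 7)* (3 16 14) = (0 3 2 16 12 13 5 14)(8 9 15) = [3, 1, 16, 2, 4, 14, 6, 7, 9, 15, 10, 11, 13, 5, 0, 8, 12]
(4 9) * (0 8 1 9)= [8, 9, 2, 3, 0, 5, 6, 7, 1, 4]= (0 8 1 9 4)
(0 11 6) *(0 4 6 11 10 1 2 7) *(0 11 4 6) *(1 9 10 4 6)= (0 4)(1 2 7 11 6)(9 10)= [4, 2, 7, 3, 0, 5, 1, 11, 8, 10, 9, 6]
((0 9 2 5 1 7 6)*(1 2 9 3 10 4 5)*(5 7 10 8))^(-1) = ((0 3 8 5 2 1 10 4 7 6))^(-1) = (0 6 7 4 10 1 2 5 8 3)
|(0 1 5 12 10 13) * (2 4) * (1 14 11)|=8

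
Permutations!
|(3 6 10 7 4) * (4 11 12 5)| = 8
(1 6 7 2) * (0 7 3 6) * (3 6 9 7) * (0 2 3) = [0, 2, 1, 9, 4, 5, 6, 3, 8, 7] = (1 2)(3 9 7)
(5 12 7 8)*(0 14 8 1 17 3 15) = (0 14 8 5 12 7 1 17 3 15) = [14, 17, 2, 15, 4, 12, 6, 1, 5, 9, 10, 11, 7, 13, 8, 0, 16, 3]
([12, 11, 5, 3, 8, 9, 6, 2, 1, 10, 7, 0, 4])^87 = (0 8)(1 12)(2 9 7 5 10)(4 11)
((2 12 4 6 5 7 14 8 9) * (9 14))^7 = (8 14)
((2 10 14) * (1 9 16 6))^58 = (1 16)(2 10 14)(6 9) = ((1 9 16 6)(2 10 14))^58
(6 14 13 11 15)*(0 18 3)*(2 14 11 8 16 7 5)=(0 18 3)(2 14 13 8 16 7 5)(6 11 15)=[18, 1, 14, 0, 4, 2, 11, 5, 16, 9, 10, 15, 12, 8, 13, 6, 7, 17, 3]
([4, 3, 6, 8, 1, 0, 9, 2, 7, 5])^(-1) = [5, 4, 7, 1, 0, 9, 2, 8, 3, 6]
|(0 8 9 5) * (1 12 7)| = |(0 8 9 5)(1 12 7)| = 12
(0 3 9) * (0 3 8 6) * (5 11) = (0 8 6)(3 9)(5 11) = [8, 1, 2, 9, 4, 11, 0, 7, 6, 3, 10, 5]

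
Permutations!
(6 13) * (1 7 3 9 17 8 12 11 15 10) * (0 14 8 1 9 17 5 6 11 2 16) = (0 14 8 12 2 16)(1 7 3 17)(5 6 13 11 15 10 9) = [14, 7, 16, 17, 4, 6, 13, 3, 12, 5, 9, 15, 2, 11, 8, 10, 0, 1]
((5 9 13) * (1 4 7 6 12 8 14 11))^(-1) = ((1 4 7 6 12 8 14 11)(5 9 13))^(-1) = (1 11 14 8 12 6 7 4)(5 13 9)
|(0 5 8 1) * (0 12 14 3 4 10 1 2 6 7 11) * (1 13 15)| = |(0 5 8 2 6 7 11)(1 12 14 3 4 10 13 15)| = 56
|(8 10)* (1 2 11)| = 6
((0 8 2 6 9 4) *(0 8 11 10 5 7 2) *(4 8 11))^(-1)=((0 4 11 10 5 7 2 6 9 8))^(-1)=(0 8 9 6 2 7 5 10 11 4)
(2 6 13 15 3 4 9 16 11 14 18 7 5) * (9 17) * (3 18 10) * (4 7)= (2 6 13 15 18 4 17 9 16 11 14 10 3 7 5)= [0, 1, 6, 7, 17, 2, 13, 5, 8, 16, 3, 14, 12, 15, 10, 18, 11, 9, 4]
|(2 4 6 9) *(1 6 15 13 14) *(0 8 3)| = 24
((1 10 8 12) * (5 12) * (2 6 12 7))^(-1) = ((1 10 8 5 7 2 6 12))^(-1) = (1 12 6 2 7 5 8 10)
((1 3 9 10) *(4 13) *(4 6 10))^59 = (1 4 10 9 6 3 13)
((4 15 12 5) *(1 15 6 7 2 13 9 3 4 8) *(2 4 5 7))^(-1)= (1 8 5 3 9 13 2 6 4 7 12 15)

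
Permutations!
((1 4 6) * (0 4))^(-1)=(0 1 6 4)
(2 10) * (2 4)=(2 10 4)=[0, 1, 10, 3, 2, 5, 6, 7, 8, 9, 4]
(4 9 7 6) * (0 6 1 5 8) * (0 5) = (0 6 4 9 7 1)(5 8) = [6, 0, 2, 3, 9, 8, 4, 1, 5, 7]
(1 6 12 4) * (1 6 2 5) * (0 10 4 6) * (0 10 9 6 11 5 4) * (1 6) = (0 9 1 2 4 10)(5 6 12 11) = [9, 2, 4, 3, 10, 6, 12, 7, 8, 1, 0, 5, 11]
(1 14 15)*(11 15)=[0, 14, 2, 3, 4, 5, 6, 7, 8, 9, 10, 15, 12, 13, 11, 1]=(1 14 11 15)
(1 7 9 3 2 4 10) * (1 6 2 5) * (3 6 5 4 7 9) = [0, 9, 7, 4, 10, 1, 2, 3, 8, 6, 5] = (1 9 6 2 7 3 4 10 5)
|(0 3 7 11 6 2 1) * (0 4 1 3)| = |(1 4)(2 3 7 11 6)| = 10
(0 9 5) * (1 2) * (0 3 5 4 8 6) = (0 9 4 8 6)(1 2)(3 5) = [9, 2, 1, 5, 8, 3, 0, 7, 6, 4]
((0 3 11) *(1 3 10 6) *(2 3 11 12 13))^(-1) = (0 11 1 6 10)(2 13 12 3)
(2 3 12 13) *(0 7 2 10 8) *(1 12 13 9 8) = (0 7 2 3 13 10 1 12 9 8) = [7, 12, 3, 13, 4, 5, 6, 2, 0, 8, 1, 11, 9, 10]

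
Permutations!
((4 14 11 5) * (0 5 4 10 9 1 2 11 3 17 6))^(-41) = ((0 5 10 9 1 2 11 4 14 3 17 6))^(-41) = (0 4 10 3 1 6 11 5 14 9 17 2)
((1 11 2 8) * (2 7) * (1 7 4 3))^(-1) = ((1 11 4 3)(2 8 7))^(-1) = (1 3 4 11)(2 7 8)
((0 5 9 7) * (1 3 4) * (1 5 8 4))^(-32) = ((0 8 4 5 9 7)(1 3))^(-32) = (0 9 4)(5 8 7)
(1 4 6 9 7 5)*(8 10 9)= [0, 4, 2, 3, 6, 1, 8, 5, 10, 7, 9]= (1 4 6 8 10 9 7 5)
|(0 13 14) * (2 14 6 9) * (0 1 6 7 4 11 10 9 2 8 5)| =|(0 13 7 4 11 10 9 8 5)(1 6 2 14)| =36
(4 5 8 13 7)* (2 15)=[0, 1, 15, 3, 5, 8, 6, 4, 13, 9, 10, 11, 12, 7, 14, 2]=(2 15)(4 5 8 13 7)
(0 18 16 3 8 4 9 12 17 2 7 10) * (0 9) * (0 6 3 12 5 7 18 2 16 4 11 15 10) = (0 2 18 4 6 3 8 11 15 10 9 5 7)(12 17 16) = [2, 1, 18, 8, 6, 7, 3, 0, 11, 5, 9, 15, 17, 13, 14, 10, 12, 16, 4]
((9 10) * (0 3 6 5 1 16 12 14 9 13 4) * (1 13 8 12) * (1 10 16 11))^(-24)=((0 3 6 5 13 4)(1 11)(8 12 14 9 16 10))^(-24)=(16)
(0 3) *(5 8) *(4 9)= (0 3)(4 9)(5 8)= [3, 1, 2, 0, 9, 8, 6, 7, 5, 4]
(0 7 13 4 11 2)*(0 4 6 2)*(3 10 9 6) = (0 7 13 3 10 9 6 2 4 11) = [7, 1, 4, 10, 11, 5, 2, 13, 8, 6, 9, 0, 12, 3]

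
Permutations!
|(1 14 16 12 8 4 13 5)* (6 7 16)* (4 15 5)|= 18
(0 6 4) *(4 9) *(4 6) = (0 4)(6 9) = [4, 1, 2, 3, 0, 5, 9, 7, 8, 6]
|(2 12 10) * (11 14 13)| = 3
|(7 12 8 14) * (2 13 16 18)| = 4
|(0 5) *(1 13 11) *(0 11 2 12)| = 7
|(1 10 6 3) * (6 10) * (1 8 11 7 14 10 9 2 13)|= |(1 6 3 8 11 7 14 10 9 2 13)|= 11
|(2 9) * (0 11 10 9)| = 5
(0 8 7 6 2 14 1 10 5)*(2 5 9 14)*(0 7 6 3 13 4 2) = (0 8 6 5 7 3 13 4 2)(1 10 9 14) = [8, 10, 0, 13, 2, 7, 5, 3, 6, 14, 9, 11, 12, 4, 1]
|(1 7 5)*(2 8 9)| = |(1 7 5)(2 8 9)| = 3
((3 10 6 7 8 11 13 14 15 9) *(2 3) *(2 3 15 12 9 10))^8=(2 14 7)(3 13 6)(8 15 12)(9 11 10)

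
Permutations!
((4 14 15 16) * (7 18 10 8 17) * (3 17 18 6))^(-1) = (3 6 7 17)(4 16 15 14)(8 10 18)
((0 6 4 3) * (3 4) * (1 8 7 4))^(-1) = ((0 6 3)(1 8 7 4))^(-1) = (0 3 6)(1 4 7 8)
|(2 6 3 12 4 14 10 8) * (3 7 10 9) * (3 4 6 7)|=|(2 7 10 8)(3 12 6)(4 14 9)|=12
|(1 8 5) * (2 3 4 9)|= |(1 8 5)(2 3 4 9)|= 12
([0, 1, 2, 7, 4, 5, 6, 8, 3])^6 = (8)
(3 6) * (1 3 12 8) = (1 3 6 12 8) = [0, 3, 2, 6, 4, 5, 12, 7, 1, 9, 10, 11, 8]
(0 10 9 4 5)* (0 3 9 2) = (0 10 2)(3 9 4 5) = [10, 1, 0, 9, 5, 3, 6, 7, 8, 4, 2]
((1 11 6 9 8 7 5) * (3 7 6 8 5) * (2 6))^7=((1 11 8 2 6 9 5)(3 7))^7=(11)(3 7)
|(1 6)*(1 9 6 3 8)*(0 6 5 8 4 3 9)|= 4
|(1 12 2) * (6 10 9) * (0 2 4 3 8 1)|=30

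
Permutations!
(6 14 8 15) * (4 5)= (4 5)(6 14 8 15)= [0, 1, 2, 3, 5, 4, 14, 7, 15, 9, 10, 11, 12, 13, 8, 6]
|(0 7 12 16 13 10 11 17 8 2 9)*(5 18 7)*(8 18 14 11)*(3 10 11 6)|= 63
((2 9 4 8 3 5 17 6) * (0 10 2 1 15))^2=(0 2 4 3 17 1)(5 6 15 10 9 8)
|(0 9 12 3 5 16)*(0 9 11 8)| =15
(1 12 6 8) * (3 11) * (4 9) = (1 12 6 8)(3 11)(4 9) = [0, 12, 2, 11, 9, 5, 8, 7, 1, 4, 10, 3, 6]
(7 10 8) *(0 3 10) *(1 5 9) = (0 3 10 8 7)(1 5 9) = [3, 5, 2, 10, 4, 9, 6, 0, 7, 1, 8]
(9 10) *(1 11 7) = [0, 11, 2, 3, 4, 5, 6, 1, 8, 10, 9, 7] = (1 11 7)(9 10)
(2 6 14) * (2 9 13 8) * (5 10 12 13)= (2 6 14 9 5 10 12 13 8)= [0, 1, 6, 3, 4, 10, 14, 7, 2, 5, 12, 11, 13, 8, 9]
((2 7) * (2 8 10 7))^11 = ((7 8 10))^11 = (7 10 8)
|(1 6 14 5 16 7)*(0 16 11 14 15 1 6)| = |(0 16 7 6 15 1)(5 11 14)| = 6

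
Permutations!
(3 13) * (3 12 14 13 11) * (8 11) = (3 8 11)(12 14 13) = [0, 1, 2, 8, 4, 5, 6, 7, 11, 9, 10, 3, 14, 12, 13]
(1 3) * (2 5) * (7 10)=(1 3)(2 5)(7 10)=[0, 3, 5, 1, 4, 2, 6, 10, 8, 9, 7]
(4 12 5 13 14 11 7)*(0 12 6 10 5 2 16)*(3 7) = (0 12 2 16)(3 7 4 6 10 5 13 14 11) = [12, 1, 16, 7, 6, 13, 10, 4, 8, 9, 5, 3, 2, 14, 11, 15, 0]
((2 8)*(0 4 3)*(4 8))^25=(8)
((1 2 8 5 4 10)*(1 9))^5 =((1 2 8 5 4 10 9))^5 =(1 10 5 2 9 4 8)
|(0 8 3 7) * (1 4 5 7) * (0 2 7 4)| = 4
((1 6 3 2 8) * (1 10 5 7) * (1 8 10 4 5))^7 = (1 3 10 6 2)(4 8 7 5)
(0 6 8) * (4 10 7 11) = (0 6 8)(4 10 7 11) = [6, 1, 2, 3, 10, 5, 8, 11, 0, 9, 7, 4]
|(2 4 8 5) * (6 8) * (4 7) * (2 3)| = |(2 7 4 6 8 5 3)| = 7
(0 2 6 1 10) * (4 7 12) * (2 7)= [7, 10, 6, 3, 2, 5, 1, 12, 8, 9, 0, 11, 4]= (0 7 12 4 2 6 1 10)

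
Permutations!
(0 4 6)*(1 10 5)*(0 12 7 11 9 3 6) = (0 4)(1 10 5)(3 6 12 7 11 9) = [4, 10, 2, 6, 0, 1, 12, 11, 8, 3, 5, 9, 7]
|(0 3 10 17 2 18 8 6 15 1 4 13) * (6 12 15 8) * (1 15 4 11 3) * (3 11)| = 12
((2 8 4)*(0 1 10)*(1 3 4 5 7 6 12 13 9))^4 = ((0 3 4 2 8 5 7 6 12 13 9 1 10))^4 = (0 8 12 10 2 6 1 4 7 9 3 5 13)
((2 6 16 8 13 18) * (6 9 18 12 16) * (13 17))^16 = ((2 9 18)(8 17 13 12 16))^16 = (2 9 18)(8 17 13 12 16)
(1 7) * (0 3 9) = (0 3 9)(1 7) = [3, 7, 2, 9, 4, 5, 6, 1, 8, 0]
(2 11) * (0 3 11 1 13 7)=(0 3 11 2 1 13 7)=[3, 13, 1, 11, 4, 5, 6, 0, 8, 9, 10, 2, 12, 7]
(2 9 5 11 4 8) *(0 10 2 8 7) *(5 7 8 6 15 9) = (0 10 2 5 11 4 8 6 15 9 7) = [10, 1, 5, 3, 8, 11, 15, 0, 6, 7, 2, 4, 12, 13, 14, 9]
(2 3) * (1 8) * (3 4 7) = (1 8)(2 4 7 3) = [0, 8, 4, 2, 7, 5, 6, 3, 1]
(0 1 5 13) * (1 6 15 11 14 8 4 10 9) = (0 6 15 11 14 8 4 10 9 1 5 13) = [6, 5, 2, 3, 10, 13, 15, 7, 4, 1, 9, 14, 12, 0, 8, 11]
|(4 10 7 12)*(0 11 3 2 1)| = 20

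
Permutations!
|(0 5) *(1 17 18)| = |(0 5)(1 17 18)| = 6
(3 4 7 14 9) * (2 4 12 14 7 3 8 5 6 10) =(2 4 3 12 14 9 8 5 6 10) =[0, 1, 4, 12, 3, 6, 10, 7, 5, 8, 2, 11, 14, 13, 9]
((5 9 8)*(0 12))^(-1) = ((0 12)(5 9 8))^(-1) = (0 12)(5 8 9)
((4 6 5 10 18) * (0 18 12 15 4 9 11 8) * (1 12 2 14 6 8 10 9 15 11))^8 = (0 4 18 8 15)(1 9 5 6 14 2 10 11 12) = ((0 18 15 4 8)(1 12 11 10 2 14 6 5 9))^8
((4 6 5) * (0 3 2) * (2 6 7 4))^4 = (7)(0 2 5 6 3)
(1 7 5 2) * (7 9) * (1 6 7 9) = [0, 1, 6, 3, 4, 2, 7, 5, 8, 9] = (9)(2 6 7 5)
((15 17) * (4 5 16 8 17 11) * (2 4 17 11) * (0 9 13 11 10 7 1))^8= (0 5 13 8 17 7 2)(1 4 9 16 11 10 15)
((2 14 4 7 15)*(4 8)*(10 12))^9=(2 4)(7 14)(8 15)(10 12)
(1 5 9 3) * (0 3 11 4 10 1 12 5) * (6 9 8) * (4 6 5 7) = (0 3 12 7 4 10 1)(5 8)(6 9 11) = [3, 0, 2, 12, 10, 8, 9, 4, 5, 11, 1, 6, 7]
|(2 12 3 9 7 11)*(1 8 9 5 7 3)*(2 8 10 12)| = 6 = |(1 10 12)(3 5 7 11 8 9)|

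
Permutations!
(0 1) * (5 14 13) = (0 1)(5 14 13) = [1, 0, 2, 3, 4, 14, 6, 7, 8, 9, 10, 11, 12, 5, 13]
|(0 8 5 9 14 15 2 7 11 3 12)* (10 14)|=|(0 8 5 9 10 14 15 2 7 11 3 12)|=12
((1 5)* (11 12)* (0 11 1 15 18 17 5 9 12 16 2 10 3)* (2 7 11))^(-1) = ((0 2 10 3)(1 9 12)(5 15 18 17)(7 11 16))^(-1) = (0 3 10 2)(1 12 9)(5 17 18 15)(7 16 11)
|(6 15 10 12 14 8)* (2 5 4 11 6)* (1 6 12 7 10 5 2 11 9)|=12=|(1 6 15 5 4 9)(7 10)(8 11 12 14)|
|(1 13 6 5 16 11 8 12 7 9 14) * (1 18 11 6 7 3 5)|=13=|(1 13 7 9 14 18 11 8 12 3 5 16 6)|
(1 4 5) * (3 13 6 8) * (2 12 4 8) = (1 8 3 13 6 2 12 4 5) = [0, 8, 12, 13, 5, 1, 2, 7, 3, 9, 10, 11, 4, 6]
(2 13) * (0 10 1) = [10, 0, 13, 3, 4, 5, 6, 7, 8, 9, 1, 11, 12, 2] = (0 10 1)(2 13)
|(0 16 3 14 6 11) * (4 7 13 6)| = |(0 16 3 14 4 7 13 6 11)| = 9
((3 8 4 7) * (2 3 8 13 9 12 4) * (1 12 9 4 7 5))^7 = (1 4 3 8 12 5 13 2 7)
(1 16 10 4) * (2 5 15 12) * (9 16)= [0, 9, 5, 3, 1, 15, 6, 7, 8, 16, 4, 11, 2, 13, 14, 12, 10]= (1 9 16 10 4)(2 5 15 12)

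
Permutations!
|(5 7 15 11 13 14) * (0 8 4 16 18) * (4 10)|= 6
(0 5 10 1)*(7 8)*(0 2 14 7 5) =(1 2 14 7 8 5 10) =[0, 2, 14, 3, 4, 10, 6, 8, 5, 9, 1, 11, 12, 13, 7]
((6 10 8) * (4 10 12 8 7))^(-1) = ((4 10 7)(6 12 8))^(-1) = (4 7 10)(6 8 12)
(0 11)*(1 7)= (0 11)(1 7)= [11, 7, 2, 3, 4, 5, 6, 1, 8, 9, 10, 0]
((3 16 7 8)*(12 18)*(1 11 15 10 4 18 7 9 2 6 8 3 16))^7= ((1 11 15 10 4 18 12 7 3)(2 6 8 16 9))^7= (1 7 18 10 11 3 12 4 15)(2 8 9 6 16)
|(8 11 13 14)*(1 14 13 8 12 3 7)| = 10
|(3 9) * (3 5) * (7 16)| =|(3 9 5)(7 16)| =6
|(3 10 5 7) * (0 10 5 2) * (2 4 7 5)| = |(0 10 4 7 3 2)| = 6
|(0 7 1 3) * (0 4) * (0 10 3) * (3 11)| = |(0 7 1)(3 4 10 11)| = 12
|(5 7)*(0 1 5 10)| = 5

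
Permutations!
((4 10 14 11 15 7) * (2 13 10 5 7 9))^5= ((2 13 10 14 11 15 9)(4 5 7))^5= (2 15 14 13 9 11 10)(4 7 5)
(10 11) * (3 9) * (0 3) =[3, 1, 2, 9, 4, 5, 6, 7, 8, 0, 11, 10] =(0 3 9)(10 11)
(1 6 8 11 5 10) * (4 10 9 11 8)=[0, 6, 2, 3, 10, 9, 4, 7, 8, 11, 1, 5]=(1 6 4 10)(5 9 11)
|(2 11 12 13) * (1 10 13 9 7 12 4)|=|(1 10 13 2 11 4)(7 12 9)|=6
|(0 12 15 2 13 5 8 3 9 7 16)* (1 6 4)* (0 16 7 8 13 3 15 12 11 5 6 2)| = |(16)(0 11 5 13 6 4 1 2 3 9 8 15)| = 12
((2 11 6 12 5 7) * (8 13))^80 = ((2 11 6 12 5 7)(8 13))^80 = (13)(2 6 5)(7 11 12)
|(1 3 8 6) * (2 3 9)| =|(1 9 2 3 8 6)| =6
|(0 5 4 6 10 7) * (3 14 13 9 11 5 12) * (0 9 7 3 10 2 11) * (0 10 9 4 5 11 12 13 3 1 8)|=22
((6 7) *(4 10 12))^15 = ((4 10 12)(6 7))^15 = (12)(6 7)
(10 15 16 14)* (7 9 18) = [0, 1, 2, 3, 4, 5, 6, 9, 8, 18, 15, 11, 12, 13, 10, 16, 14, 17, 7] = (7 9 18)(10 15 16 14)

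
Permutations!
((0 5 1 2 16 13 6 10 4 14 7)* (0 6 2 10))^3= (16)(0 10 7 5 4 6 1 14)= ((0 5 1 10 4 14 7 6)(2 16 13))^3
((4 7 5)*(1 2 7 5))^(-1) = ((1 2 7)(4 5))^(-1) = (1 7 2)(4 5)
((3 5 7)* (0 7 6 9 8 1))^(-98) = ((0 7 3 5 6 9 8 1))^(-98) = (0 8 6 3)(1 9 5 7)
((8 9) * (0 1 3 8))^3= (0 8 1 9 3)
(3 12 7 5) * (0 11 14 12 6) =[11, 1, 2, 6, 4, 3, 0, 5, 8, 9, 10, 14, 7, 13, 12] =(0 11 14 12 7 5 3 6)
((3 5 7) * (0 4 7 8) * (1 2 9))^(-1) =((0 4 7 3 5 8)(1 2 9))^(-1) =(0 8 5 3 7 4)(1 9 2)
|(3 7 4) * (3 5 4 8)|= 6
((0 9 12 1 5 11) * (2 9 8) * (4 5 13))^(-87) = (0 9 13 11 2 1 5 8 12 4)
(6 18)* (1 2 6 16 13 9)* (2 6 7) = (1 6 18 16 13 9)(2 7) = [0, 6, 7, 3, 4, 5, 18, 2, 8, 1, 10, 11, 12, 9, 14, 15, 13, 17, 16]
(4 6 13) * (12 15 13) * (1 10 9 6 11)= [0, 10, 2, 3, 11, 5, 12, 7, 8, 6, 9, 1, 15, 4, 14, 13]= (1 10 9 6 12 15 13 4 11)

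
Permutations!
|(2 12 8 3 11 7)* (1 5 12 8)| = |(1 5 12)(2 8 3 11 7)| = 15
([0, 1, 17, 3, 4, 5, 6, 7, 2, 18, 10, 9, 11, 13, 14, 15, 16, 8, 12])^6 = (9 12)(11 18)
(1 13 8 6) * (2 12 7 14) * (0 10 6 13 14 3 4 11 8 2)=(0 10 6 1 14)(2 12 7 3 4 11 8 13)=[10, 14, 12, 4, 11, 5, 1, 3, 13, 9, 6, 8, 7, 2, 0]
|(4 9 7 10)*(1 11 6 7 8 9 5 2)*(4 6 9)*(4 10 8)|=12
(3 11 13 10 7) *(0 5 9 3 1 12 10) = (0 5 9 3 11 13)(1 12 10 7) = [5, 12, 2, 11, 4, 9, 6, 1, 8, 3, 7, 13, 10, 0]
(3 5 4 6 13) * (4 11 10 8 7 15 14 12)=(3 5 11 10 8 7 15 14 12 4 6 13)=[0, 1, 2, 5, 6, 11, 13, 15, 7, 9, 8, 10, 4, 3, 12, 14]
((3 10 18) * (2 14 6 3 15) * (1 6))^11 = (1 10 2 6 18 14 3 15)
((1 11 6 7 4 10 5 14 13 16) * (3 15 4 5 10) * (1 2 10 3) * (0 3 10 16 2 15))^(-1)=(0 3)(1 4 15 16 2 13 14 5 7 6 11)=((0 3)(1 11 6 7 5 14 13 2 16 15 4))^(-1)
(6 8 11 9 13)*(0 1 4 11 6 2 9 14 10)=(0 1 4 11 14 10)(2 9 13)(6 8)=[1, 4, 9, 3, 11, 5, 8, 7, 6, 13, 0, 14, 12, 2, 10]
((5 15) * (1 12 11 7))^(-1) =(1 7 11 12)(5 15)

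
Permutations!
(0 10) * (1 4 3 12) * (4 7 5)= (0 10)(1 7 5 4 3 12)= [10, 7, 2, 12, 3, 4, 6, 5, 8, 9, 0, 11, 1]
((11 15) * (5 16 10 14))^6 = (5 10)(14 16)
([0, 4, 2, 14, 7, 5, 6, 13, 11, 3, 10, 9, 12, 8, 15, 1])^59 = [0, 15, 2, 9, 1, 5, 6, 4, 13, 11, 10, 8, 12, 7, 3, 14]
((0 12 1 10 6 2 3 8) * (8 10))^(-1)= (0 8 1 12)(2 6 10 3)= ((0 12 1 8)(2 3 10 6))^(-1)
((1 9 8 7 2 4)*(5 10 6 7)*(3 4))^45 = (1 6)(2 8)(3 5)(4 10)(7 9)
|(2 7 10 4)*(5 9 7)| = |(2 5 9 7 10 4)| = 6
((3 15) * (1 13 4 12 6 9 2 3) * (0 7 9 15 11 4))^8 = ((0 7 9 2 3 11 4 12 6 15 1 13))^8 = (0 6 3)(1 4 9)(2 13 12)(7 15 11)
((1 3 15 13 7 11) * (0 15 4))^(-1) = ((0 15 13 7 11 1 3 4))^(-1) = (0 4 3 1 11 7 13 15)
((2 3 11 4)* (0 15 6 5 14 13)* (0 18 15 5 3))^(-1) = ((0 5 14 13 18 15 6 3 11 4 2))^(-1) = (0 2 4 11 3 6 15 18 13 14 5)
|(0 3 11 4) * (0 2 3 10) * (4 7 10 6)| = 8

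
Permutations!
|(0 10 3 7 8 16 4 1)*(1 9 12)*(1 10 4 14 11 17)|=13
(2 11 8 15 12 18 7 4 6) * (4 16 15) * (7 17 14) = (2 11 8 4 6)(7 16 15 12 18 17 14) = [0, 1, 11, 3, 6, 5, 2, 16, 4, 9, 10, 8, 18, 13, 7, 12, 15, 14, 17]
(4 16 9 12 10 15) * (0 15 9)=(0 15 4 16)(9 12 10)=[15, 1, 2, 3, 16, 5, 6, 7, 8, 12, 9, 11, 10, 13, 14, 4, 0]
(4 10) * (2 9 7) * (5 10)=[0, 1, 9, 3, 5, 10, 6, 2, 8, 7, 4]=(2 9 7)(4 5 10)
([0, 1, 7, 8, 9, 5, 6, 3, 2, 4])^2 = (9)(2 3)(7 8)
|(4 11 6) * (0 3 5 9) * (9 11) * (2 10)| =|(0 3 5 11 6 4 9)(2 10)| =14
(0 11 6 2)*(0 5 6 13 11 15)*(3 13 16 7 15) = (0 3 13 11 16 7 15)(2 5 6) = [3, 1, 5, 13, 4, 6, 2, 15, 8, 9, 10, 16, 12, 11, 14, 0, 7]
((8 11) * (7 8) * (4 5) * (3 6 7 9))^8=((3 6 7 8 11 9)(4 5))^8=(3 7 11)(6 8 9)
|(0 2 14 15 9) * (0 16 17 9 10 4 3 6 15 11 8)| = 15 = |(0 2 14 11 8)(3 6 15 10 4)(9 16 17)|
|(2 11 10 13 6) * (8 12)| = 10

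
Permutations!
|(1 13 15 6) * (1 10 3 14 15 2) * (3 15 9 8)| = |(1 13 2)(3 14 9 8)(6 10 15)| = 12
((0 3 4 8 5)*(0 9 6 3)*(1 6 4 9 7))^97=((1 6 3 9 4 8 5 7))^97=(1 6 3 9 4 8 5 7)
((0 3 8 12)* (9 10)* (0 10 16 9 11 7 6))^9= ((0 3 8 12 10 11 7 6)(9 16))^9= (0 3 8 12 10 11 7 6)(9 16)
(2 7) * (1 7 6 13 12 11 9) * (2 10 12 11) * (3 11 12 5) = (1 7 10 5 3 11 9)(2 6 13 12) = [0, 7, 6, 11, 4, 3, 13, 10, 8, 1, 5, 9, 2, 12]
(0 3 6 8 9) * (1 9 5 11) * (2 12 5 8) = [3, 9, 12, 6, 4, 11, 2, 7, 8, 0, 10, 1, 5] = (0 3 6 2 12 5 11 1 9)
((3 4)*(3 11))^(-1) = (3 11 4)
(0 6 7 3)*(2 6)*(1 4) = (0 2 6 7 3)(1 4) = [2, 4, 6, 0, 1, 5, 7, 3]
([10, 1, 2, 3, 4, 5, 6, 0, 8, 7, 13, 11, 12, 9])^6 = (0 10 13 9 7)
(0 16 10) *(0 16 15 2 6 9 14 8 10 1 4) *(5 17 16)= [15, 4, 6, 3, 0, 17, 9, 7, 10, 14, 5, 11, 12, 13, 8, 2, 1, 16]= (0 15 2 6 9 14 8 10 5 17 16 1 4)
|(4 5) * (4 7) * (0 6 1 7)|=6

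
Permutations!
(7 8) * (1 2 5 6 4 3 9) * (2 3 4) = (1 3 9)(2 5 6)(7 8) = [0, 3, 5, 9, 4, 6, 2, 8, 7, 1]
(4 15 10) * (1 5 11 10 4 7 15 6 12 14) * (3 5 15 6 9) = (1 15 4 9 3 5 11 10 7 6 12 14) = [0, 15, 2, 5, 9, 11, 12, 6, 8, 3, 7, 10, 14, 13, 1, 4]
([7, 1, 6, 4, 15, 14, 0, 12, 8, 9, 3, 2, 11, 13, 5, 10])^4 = (15)(0 2 12)(6 11 7)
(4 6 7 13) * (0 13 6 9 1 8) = (0 13 4 9 1 8)(6 7) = [13, 8, 2, 3, 9, 5, 7, 6, 0, 1, 10, 11, 12, 4]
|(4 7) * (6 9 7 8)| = 5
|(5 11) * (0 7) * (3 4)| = 2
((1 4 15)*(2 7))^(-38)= ((1 4 15)(2 7))^(-38)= (1 4 15)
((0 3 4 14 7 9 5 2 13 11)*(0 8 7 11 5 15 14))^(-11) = ((0 3 4)(2 13 5)(7 9 15 14 11 8))^(-11) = (0 3 4)(2 13 5)(7 9 15 14 11 8)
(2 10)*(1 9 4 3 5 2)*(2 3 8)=(1 9 4 8 2 10)(3 5)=[0, 9, 10, 5, 8, 3, 6, 7, 2, 4, 1]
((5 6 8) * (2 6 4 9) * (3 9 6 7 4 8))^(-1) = (2 9 3 6 4 7)(5 8)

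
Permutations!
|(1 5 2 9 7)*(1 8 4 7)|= 12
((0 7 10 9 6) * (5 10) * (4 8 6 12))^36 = ((0 7 5 10 9 12 4 8 6))^36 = (12)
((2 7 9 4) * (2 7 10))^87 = ((2 10)(4 7 9))^87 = (2 10)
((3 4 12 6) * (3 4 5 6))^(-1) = (3 12 4 6 5)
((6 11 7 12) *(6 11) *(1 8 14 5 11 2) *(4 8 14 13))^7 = ((1 14 5 11 7 12 2)(4 8 13))^7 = (14)(4 8 13)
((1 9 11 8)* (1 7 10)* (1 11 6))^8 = (11)(1 6 9) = ((1 9 6)(7 10 11 8))^8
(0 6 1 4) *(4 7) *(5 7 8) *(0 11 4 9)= (0 6 1 8 5 7 9)(4 11)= [6, 8, 2, 3, 11, 7, 1, 9, 5, 0, 10, 4]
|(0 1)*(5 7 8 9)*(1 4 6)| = |(0 4 6 1)(5 7 8 9)| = 4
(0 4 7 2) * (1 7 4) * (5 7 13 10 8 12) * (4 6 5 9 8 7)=(0 1 13 10 7 2)(4 6 5)(8 12 9)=[1, 13, 0, 3, 6, 4, 5, 2, 12, 8, 7, 11, 9, 10]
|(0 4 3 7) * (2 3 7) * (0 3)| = 5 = |(0 4 7 3 2)|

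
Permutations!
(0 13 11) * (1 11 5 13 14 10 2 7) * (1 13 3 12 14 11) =(0 11)(2 7 13 5 3 12 14 10) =[11, 1, 7, 12, 4, 3, 6, 13, 8, 9, 2, 0, 14, 5, 10]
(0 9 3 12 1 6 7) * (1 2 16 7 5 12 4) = (0 9 3 4 1 6 5 12 2 16 7) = [9, 6, 16, 4, 1, 12, 5, 0, 8, 3, 10, 11, 2, 13, 14, 15, 7]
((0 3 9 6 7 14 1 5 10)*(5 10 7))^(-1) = (0 10 1 14 7 5 6 9 3) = ((0 3 9 6 5 7 14 1 10))^(-1)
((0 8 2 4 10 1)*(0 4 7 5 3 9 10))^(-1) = ((0 8 2 7 5 3 9 10 1 4))^(-1) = (0 4 1 10 9 3 5 7 2 8)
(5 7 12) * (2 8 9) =(2 8 9)(5 7 12) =[0, 1, 8, 3, 4, 7, 6, 12, 9, 2, 10, 11, 5]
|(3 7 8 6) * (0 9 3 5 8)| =|(0 9 3 7)(5 8 6)| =12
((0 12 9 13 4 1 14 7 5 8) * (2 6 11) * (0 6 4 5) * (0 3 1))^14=((0 12 9 13 5 8 6 11 2 4)(1 14 7 3))^14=(0 5 2 9 6)(1 7)(3 14)(4 13 11 12 8)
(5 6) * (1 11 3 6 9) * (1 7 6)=(1 11 3)(5 9 7 6)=[0, 11, 2, 1, 4, 9, 5, 6, 8, 7, 10, 3]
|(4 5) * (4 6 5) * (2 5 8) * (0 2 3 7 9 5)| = |(0 2)(3 7 9 5 6 8)| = 6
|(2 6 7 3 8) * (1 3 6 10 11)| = 6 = |(1 3 8 2 10 11)(6 7)|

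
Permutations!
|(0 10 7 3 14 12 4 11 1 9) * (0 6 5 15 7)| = 22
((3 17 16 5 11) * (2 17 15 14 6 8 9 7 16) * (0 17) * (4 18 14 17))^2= ((0 4 18 14 6 8 9 7 16 5 11 3 15 17 2))^2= (0 18 6 9 16 11 15 2 4 14 8 7 5 3 17)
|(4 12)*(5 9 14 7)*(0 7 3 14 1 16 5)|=|(0 7)(1 16 5 9)(3 14)(4 12)|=4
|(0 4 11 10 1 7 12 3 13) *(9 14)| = 18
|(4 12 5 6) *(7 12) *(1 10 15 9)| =20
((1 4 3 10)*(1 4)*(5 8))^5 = (3 4 10)(5 8)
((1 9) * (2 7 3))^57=(1 9)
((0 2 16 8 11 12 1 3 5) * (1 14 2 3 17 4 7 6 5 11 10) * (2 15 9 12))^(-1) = (0 5 6 7 4 17 1 10 8 16 2 11 3)(9 15 14 12)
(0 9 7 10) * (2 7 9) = [2, 1, 7, 3, 4, 5, 6, 10, 8, 9, 0] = (0 2 7 10)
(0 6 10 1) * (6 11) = (0 11 6 10 1) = [11, 0, 2, 3, 4, 5, 10, 7, 8, 9, 1, 6]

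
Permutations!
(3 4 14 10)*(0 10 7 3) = (0 10)(3 4 14 7) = [10, 1, 2, 4, 14, 5, 6, 3, 8, 9, 0, 11, 12, 13, 7]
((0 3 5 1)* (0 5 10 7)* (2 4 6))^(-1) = ((0 3 10 7)(1 5)(2 4 6))^(-1) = (0 7 10 3)(1 5)(2 6 4)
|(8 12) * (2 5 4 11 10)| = |(2 5 4 11 10)(8 12)| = 10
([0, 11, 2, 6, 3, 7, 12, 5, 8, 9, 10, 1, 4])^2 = (3 12)(4 6)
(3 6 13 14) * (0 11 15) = (0 11 15)(3 6 13 14) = [11, 1, 2, 6, 4, 5, 13, 7, 8, 9, 10, 15, 12, 14, 3, 0]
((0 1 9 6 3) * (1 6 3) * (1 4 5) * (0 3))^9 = ((0 6 4 5 1 9))^9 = (0 5)(1 6)(4 9)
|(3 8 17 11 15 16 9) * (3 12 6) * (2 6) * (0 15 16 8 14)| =12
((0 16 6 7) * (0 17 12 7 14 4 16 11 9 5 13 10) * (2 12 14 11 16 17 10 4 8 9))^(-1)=(0 10 7 12 2 11 6 16)(4 13 5 9 8 14 17)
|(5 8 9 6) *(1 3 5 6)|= 5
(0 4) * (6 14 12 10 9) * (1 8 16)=(0 4)(1 8 16)(6 14 12 10 9)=[4, 8, 2, 3, 0, 5, 14, 7, 16, 6, 9, 11, 10, 13, 12, 15, 1]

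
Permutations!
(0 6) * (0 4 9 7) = [6, 1, 2, 3, 9, 5, 4, 0, 8, 7] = (0 6 4 9 7)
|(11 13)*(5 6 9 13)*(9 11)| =|(5 6 11)(9 13)| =6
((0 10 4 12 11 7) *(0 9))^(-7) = ((0 10 4 12 11 7 9))^(-7) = (12)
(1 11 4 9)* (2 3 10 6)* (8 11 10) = [0, 10, 3, 8, 9, 5, 2, 7, 11, 1, 6, 4] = (1 10 6 2 3 8 11 4 9)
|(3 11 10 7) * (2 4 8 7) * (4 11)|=12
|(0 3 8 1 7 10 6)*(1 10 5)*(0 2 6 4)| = 30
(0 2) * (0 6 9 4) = (0 2 6 9 4) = [2, 1, 6, 3, 0, 5, 9, 7, 8, 4]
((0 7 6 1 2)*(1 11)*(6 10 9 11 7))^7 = (0 2 1 11 9 10 7 6)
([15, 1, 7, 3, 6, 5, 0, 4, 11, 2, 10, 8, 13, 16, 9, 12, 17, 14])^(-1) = [6, 1, 9, 3, 7, 5, 4, 2, 11, 14, 10, 8, 15, 12, 17, 0, 13, 16]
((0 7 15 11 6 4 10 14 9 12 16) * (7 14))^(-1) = ((0 14 9 12 16)(4 10 7 15 11 6))^(-1) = (0 16 12 9 14)(4 6 11 15 7 10)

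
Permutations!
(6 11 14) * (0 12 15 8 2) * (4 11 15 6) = [12, 1, 0, 3, 11, 5, 15, 7, 2, 9, 10, 14, 6, 13, 4, 8] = (0 12 6 15 8 2)(4 11 14)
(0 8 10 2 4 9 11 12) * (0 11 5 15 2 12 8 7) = (0 7)(2 4 9 5 15)(8 10 12 11) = [7, 1, 4, 3, 9, 15, 6, 0, 10, 5, 12, 8, 11, 13, 14, 2]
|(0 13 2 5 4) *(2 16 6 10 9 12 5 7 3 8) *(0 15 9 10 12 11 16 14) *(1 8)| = 120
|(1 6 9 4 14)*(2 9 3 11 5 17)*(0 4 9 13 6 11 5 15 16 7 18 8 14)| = 24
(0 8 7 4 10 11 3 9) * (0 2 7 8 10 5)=(0 10 11 3 9 2 7 4 5)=[10, 1, 7, 9, 5, 0, 6, 4, 8, 2, 11, 3]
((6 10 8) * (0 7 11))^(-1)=(0 11 7)(6 8 10)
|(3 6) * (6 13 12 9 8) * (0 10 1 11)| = |(0 10 1 11)(3 13 12 9 8 6)| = 12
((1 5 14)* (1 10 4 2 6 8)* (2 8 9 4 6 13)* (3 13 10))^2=((1 5 14 3 13 2 10 6 9 4 8))^2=(1 14 13 10 9 8 5 3 2 6 4)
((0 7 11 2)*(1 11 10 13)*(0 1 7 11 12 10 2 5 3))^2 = ((0 11 5 3)(1 12 10 13 7 2))^2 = (0 5)(1 10 7)(2 12 13)(3 11)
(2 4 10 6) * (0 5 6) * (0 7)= (0 5 6 2 4 10 7)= [5, 1, 4, 3, 10, 6, 2, 0, 8, 9, 7]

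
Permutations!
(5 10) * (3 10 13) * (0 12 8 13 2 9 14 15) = (0 12 8 13 3 10 5 2 9 14 15) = [12, 1, 9, 10, 4, 2, 6, 7, 13, 14, 5, 11, 8, 3, 15, 0]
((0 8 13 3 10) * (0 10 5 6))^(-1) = ((0 8 13 3 5 6))^(-1) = (0 6 5 3 13 8)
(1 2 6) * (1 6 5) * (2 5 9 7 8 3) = [0, 5, 9, 2, 4, 1, 6, 8, 3, 7] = (1 5)(2 9 7 8 3)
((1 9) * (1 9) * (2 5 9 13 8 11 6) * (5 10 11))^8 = ((2 10 11 6)(5 9 13 8))^8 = (13)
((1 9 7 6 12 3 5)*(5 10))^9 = (1 9 7 6 12 3 10 5)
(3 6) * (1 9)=(1 9)(3 6)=[0, 9, 2, 6, 4, 5, 3, 7, 8, 1]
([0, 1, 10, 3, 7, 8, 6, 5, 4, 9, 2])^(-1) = (2 10)(4 8 5 7)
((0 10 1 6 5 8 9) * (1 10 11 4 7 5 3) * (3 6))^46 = (0 5 11 8 4 9 7)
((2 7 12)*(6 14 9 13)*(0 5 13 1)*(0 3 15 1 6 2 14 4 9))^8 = ((0 5 13 2 7 12 14)(1 3 15)(4 9 6))^8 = (0 5 13 2 7 12 14)(1 15 3)(4 6 9)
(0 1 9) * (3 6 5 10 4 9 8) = (0 1 8 3 6 5 10 4 9) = [1, 8, 2, 6, 9, 10, 5, 7, 3, 0, 4]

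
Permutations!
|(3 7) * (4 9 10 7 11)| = 6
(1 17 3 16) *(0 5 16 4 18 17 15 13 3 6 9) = (0 5 16 1 15 13 3 4 18 17 6 9) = [5, 15, 2, 4, 18, 16, 9, 7, 8, 0, 10, 11, 12, 3, 14, 13, 1, 6, 17]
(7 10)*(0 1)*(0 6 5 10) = [1, 6, 2, 3, 4, 10, 5, 0, 8, 9, 7] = (0 1 6 5 10 7)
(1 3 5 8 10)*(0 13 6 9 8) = [13, 3, 2, 5, 4, 0, 9, 7, 10, 8, 1, 11, 12, 6] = (0 13 6 9 8 10 1 3 5)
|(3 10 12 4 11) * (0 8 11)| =7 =|(0 8 11 3 10 12 4)|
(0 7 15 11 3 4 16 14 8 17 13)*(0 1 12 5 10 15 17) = (0 7 17 13 1 12 5 10 15 11 3 4 16 14 8) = [7, 12, 2, 4, 16, 10, 6, 17, 0, 9, 15, 3, 5, 1, 8, 11, 14, 13]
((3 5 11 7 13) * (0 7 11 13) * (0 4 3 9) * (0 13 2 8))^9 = (0 4 5 8 7 3 2)(9 13)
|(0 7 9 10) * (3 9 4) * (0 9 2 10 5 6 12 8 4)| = 18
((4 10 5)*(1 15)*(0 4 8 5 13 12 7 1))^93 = (0 7 10 15 12 4 1 13)(5 8)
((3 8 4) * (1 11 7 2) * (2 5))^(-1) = (1 2 5 7 11)(3 4 8)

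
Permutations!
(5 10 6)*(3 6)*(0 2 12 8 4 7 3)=[2, 1, 12, 6, 7, 10, 5, 3, 4, 9, 0, 11, 8]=(0 2 12 8 4 7 3 6 5 10)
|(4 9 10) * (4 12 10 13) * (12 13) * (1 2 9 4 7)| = 7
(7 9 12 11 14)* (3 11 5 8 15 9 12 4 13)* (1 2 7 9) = (1 2 7 12 5 8 15)(3 11 14 9 4 13) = [0, 2, 7, 11, 13, 8, 6, 12, 15, 4, 10, 14, 5, 3, 9, 1]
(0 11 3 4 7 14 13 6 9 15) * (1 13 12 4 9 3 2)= (0 11 2 1 13 6 3 9 15)(4 7 14 12)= [11, 13, 1, 9, 7, 5, 3, 14, 8, 15, 10, 2, 4, 6, 12, 0]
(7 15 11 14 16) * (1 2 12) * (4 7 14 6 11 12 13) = (1 2 13 4 7 15 12)(6 11)(14 16) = [0, 2, 13, 3, 7, 5, 11, 15, 8, 9, 10, 6, 1, 4, 16, 12, 14]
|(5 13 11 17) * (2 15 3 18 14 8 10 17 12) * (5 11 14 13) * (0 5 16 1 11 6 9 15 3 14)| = 70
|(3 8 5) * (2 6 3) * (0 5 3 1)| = 10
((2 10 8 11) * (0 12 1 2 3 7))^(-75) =((0 12 1 2 10 8 11 3 7))^(-75) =(0 11 2)(1 7 8)(3 10 12)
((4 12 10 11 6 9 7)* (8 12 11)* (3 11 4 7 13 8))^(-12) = ((3 11 6 9 13 8 12 10))^(-12) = (3 13)(6 12)(8 11)(9 10)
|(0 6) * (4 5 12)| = |(0 6)(4 5 12)| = 6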